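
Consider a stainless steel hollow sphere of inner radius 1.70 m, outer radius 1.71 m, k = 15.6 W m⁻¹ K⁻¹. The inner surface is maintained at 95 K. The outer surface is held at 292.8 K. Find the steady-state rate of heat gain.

Q = 4πk·ΔT/(1/r₁ − 1/r₂) = 4π × 15.6 × 197.8 / (1/1.70 − 1/1.71) = 1.13×10^7 W

Q = 11300 kW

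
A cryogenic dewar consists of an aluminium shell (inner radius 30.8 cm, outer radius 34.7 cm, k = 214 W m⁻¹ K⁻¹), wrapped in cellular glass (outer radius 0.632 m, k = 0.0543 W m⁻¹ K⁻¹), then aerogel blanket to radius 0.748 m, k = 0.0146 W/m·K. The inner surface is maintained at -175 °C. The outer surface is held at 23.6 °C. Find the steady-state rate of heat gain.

Resistance network (inner→outer):
  R_aluminium = (1/0.308 − 1/0.347)/(4πk) = 0.3649/(4π·214) = 1.357×10^-4 K/W
  R_cellular glass = (1/0.347 − 1/0.632)/(4πk) = 1.300/(4π·0.0543) = 1.905 K/W
  R_aerogel blanket = (1/0.632 − 1/0.748)/(4πk) = 0.2454/(4π·0.0146) = 1.337 K/W
ΣR = 1.357×10^-4 + 1.905 + 1.337 = 3.242 K/W
Q = ΔT/ΣR = (-175 °C − 23.6 °C)/3.242 = -61.3 W
(Negative Q ⇒ heat flows inward; heat gain = 61.3 W.)

Q = 61.3 W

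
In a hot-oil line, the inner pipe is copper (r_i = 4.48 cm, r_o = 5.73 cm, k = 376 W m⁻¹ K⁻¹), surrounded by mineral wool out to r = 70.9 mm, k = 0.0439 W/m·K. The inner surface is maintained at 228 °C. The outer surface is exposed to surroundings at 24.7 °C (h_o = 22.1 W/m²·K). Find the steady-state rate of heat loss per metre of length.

Resistance network (inner→outer):
  R'_copper = ln(0.0573/0.0448)/(2πk) = 0.2461/(2π·376) = 1.042×10^-4 m·K/W
  R'_mineral wool = ln(0.0709/0.0573)/(2πk) = 0.2130/(2π·0.0439) = 0.7721 m·K/W
  R'_conv,out = 1/(2πr h) = 1/(2π·0.0709·22.1) = 0.1016 m·K/W
ΣR = 1.042×10^-4 + 0.7721 + 0.1016 = 0.8738 m·K/W
Q' = ΔT/ΣR = (228 °C − 24.7 °C)/0.8738 = 233 W/m

Q' = 233 W/m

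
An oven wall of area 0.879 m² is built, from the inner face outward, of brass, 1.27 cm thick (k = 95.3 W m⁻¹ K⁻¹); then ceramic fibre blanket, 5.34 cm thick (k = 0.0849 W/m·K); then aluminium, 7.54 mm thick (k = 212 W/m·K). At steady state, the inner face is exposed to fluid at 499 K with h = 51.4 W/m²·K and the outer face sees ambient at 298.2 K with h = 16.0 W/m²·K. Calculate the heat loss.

Q = 248 W

Treat each layer as a resistance in series:
  R_conv,in = 1/(hA) = 1/(51.4·0.879) = 0.02213 K/W
  R_brass = L/(kA) = 0.0127/(95.3·0.879) = 1.516×10^-4 K/W
  R_ceramic fibre blanket = L/(kA) = 0.0534/(0.0849·0.879) = 0.7156 K/W
  R_aluminium = L/(kA) = 0.00754/(212·0.879) = 4.046×10^-5 K/W
  R_conv,out = 1/(hA) = 1/(16.0·0.879) = 0.07110 K/W
ΣR = 0.02213 + 1.516×10^-4 + 0.7156 + 4.046×10^-5 + 0.07110 = 0.8090 K/W
Q = ΔT/ΣR = (499 K − 298.2 K)/0.8090 = 248 W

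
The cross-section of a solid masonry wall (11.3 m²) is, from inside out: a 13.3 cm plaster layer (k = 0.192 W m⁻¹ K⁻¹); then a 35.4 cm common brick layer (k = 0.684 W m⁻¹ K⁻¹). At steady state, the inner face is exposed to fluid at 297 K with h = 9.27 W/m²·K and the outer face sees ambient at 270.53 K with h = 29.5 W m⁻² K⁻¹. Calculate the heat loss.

Q = 221 W

Treat each layer as a resistance in series:
  R_conv,in = 1/(hA) = 1/(9.27·11.3) = 0.009546 K/W
  R_plaster = L/(kA) = 0.133/(0.192·11.3) = 0.06130 K/W
  R_common brick = L/(kA) = 0.354/(0.684·11.3) = 0.04580 K/W
  R_conv,out = 1/(hA) = 1/(29.5·11.3) = 0.003000 K/W
ΣR = 0.009546 + 0.06130 + 0.04580 + 0.003000 = 0.1196 K/W
Q = ΔT/ΣR = (297 K − 270.53 K)/0.1196 = 221 W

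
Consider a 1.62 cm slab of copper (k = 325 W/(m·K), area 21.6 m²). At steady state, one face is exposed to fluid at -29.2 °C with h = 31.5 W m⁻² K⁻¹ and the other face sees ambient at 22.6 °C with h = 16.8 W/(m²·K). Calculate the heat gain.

Q = 12.3 kW

Treat each layer as a resistance in series:
  R_conv,in = 1/(hA) = 1/(31.5·21.6) = 0.001470 K/W
  R_copper = L/(kA) = 0.0162/(325·21.6) = 2.308×10^-6 K/W
  R_conv,out = 1/(hA) = 1/(16.8·21.6) = 0.002756 K/W
ΣR = 0.001470 + 2.308×10^-6 + 0.002756 = 0.004228 K/W
Q = ΔT/ΣR = (-29.2 °C − 22.6 °C)/0.004228 = -12300 W
(Negative Q ⇒ heat flows inward; heat gain = 12300 W.)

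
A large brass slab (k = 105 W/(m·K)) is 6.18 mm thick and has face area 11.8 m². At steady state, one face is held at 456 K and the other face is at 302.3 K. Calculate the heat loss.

Q = kA·ΔT/L = 105 × 11.8 × |456 K − 302.3 K| / 0.00618 = 3.08×10^7 W

Q = 30800 kW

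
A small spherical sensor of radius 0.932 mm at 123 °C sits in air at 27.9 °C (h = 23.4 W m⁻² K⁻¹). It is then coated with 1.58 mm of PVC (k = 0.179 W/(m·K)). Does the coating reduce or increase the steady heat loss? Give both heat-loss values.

increases: 0.0243 → 0.113 W

Critical radius for a sphere: r_cr = 2k/h = 0.0153 m = 1.53 cm.
Outer radius after coating: r₂ = 9.32×10^-4 + 0.00158 = 0.002512 m.
Since r₁ < r_cr and r₂ ≤ r_cr, the coating moves toward the maximum at r_cr — heat loss rises.
Bare: R = 1/(4πr₁²h) = 3915 K/W; Q = 95.1/3915 = 0.0243 W.
Coated: R = R_cond + R_conv = 839.0 K/W; Q = 95.1/839.0 = 0.113 W.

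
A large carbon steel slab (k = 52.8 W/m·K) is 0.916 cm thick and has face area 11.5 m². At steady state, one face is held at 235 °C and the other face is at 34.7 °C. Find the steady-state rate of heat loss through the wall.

Q = 1.33×10^7 W

Q = kA·ΔT/L = 52.8 × 11.5 × |235 °C − 34.7 °C| / 0.00916 = 1.33×10^7 W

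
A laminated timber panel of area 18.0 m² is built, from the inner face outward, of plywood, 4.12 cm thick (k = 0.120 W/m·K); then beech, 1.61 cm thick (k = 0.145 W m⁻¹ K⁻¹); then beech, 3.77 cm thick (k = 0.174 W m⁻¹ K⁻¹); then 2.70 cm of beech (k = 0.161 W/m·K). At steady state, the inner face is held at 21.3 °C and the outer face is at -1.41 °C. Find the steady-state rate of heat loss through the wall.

Treat each layer as a resistance in series:
  R_plywood = L/(kA) = 0.0412/(0.120·18.0) = 0.01907 K/W
  R_beech = L/(kA) = 0.0161/(0.145·18.0) = 0.006169 K/W
  R_beech = L/(kA) = 0.0377/(0.174·18.0) = 0.01204 K/W
  R_beech = L/(kA) = 0.0270/(0.161·18.0) = 0.009317 K/W
ΣR = 0.01907 + 0.006169 + 0.01204 + 0.009317 = 0.04660 K/W
Q = ΔT/ΣR = (21.3 °C − -1.41 °C)/0.04660 = 487 W

Q = 487 W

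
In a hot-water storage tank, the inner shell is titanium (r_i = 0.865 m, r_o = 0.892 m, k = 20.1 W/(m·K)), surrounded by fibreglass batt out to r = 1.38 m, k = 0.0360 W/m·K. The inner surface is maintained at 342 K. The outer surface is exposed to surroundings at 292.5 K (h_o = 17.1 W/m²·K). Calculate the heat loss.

Q = 56.3 W

Series thermal resistances, inner to outer:
  R_titanium = (1/0.865 − 1/0.892)/(4πk) = 0.03499/(4π·20.1) = 1.385×10^-4 K/W
  R_fibreglass batt = (1/0.892 − 1/1.38)/(4πk) = 0.3964/(4π·0.0360) = 0.8763 K/W
  R_conv,out = 1/(4πr²h) = 1/(4π·1.38²·17.1) = 0.002444 K/W
ΣR = 1.385×10^-4 + 0.8763 + 0.002444 = 0.8789 K/W
Q = ΔT/ΣR = (342 K − 292.5 K)/0.8789 = 56.3 W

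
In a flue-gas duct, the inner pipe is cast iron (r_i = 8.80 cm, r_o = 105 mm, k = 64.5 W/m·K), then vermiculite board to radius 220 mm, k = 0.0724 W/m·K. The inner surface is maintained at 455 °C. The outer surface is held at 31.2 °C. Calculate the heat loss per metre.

Resistance network (inner→outer):
  R'_cast iron = ln(0.105/0.0880)/(2πk) = 0.1766/(2π·64.5) = 4.358×10^-4 m·K/W
  R'_vermiculite board = ln(0.220/0.105)/(2πk) = 0.7397/(2π·0.0724) = 1.626 m·K/W
ΣR = 4.358×10^-4 + 1.626 = 1.626 m·K/W
Q' = ΔT/ΣR = (455 °C − 31.2 °C)/1.626 = 261 W/m

Q' = 261 W/m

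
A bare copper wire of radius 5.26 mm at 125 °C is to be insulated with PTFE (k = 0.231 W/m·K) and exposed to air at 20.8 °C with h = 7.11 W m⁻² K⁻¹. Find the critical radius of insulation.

For a cylinder, r_cr = k_ins/h = 0.231/7.11 = 0.0325 m = 3.25 cm

r_cr = 3.25 cm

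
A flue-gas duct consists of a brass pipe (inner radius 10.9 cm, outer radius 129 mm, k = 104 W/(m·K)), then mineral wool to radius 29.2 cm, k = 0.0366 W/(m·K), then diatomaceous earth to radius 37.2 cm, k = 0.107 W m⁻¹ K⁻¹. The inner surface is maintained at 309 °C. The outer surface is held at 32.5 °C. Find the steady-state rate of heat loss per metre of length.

Q' = 70.7 W/m

Resistance network (inner→outer):
  R'_brass = ln(0.129/0.109)/(2πk) = 0.1685/(2π·104) = 2.578×10^-4 m·K/W
  R'_mineral wool = ln(0.292/0.129)/(2πk) = 0.8169/(2π·0.0366) = 3.552 m·K/W
  R'_diatomaceous earth = ln(0.372/0.292)/(2πk) = 0.2421/(2π·0.107) = 0.3602 m·K/W
ΣR = 2.578×10^-4 + 3.552 + 0.3602 = 3.912 m·K/W
Q' = ΔT/ΣR = (309 °C − 32.5 °C)/3.912 = 70.7 W/m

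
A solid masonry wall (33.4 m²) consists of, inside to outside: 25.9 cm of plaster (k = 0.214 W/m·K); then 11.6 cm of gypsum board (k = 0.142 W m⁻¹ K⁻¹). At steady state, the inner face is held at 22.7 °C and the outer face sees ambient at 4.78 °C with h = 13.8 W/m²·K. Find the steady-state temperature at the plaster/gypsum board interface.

Series thermal resistances, inner to outer:
  R_plaster = L/(kA) = 0.259/(0.214·33.4) = 0.03624 K/W
  R_gypsum board = L/(kA) = 0.116/(0.142·33.4) = 0.02446 K/W
  R_conv,out = 1/(hA) = 1/(13.8·33.4) = 0.002170 K/W
ΣR = 0.03624 + 0.02446 + 0.002170 = 0.06287 K/W
Q = ΔT/ΣR = (22.7 °C − 4.78 °C)/0.06287 = 285.0 W
From the inner boundary to the plaster/gypsum board interface, ΣR_partial = 0.03624 K/W.
T_interface = T_in − Q·ΣR_partial = 22.7 °C − (285.0)(0.03624) = 12.4 °C

T = 12.4 °C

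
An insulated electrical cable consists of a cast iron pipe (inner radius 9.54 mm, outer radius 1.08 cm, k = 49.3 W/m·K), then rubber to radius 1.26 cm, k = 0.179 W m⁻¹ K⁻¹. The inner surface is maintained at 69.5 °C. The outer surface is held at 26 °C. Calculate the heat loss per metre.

Treat each layer as a resistance in series:
  R'_cast iron = ln(0.0108/0.00954)/(2πk) = 0.1241/(2π·49.3) = 4.005×10^-4 m·K/W
  R'_rubber = ln(0.0126/0.0108)/(2πk) = 0.1542/(2π·0.179) = 0.1371 m·K/W
ΣR = 4.005×10^-4 + 0.1371 = 0.1375 m·K/W
Q' = ΔT/ΣR = (69.5 °C − 26 °C)/0.1375 = 316 W/m

Q' = 316 W/m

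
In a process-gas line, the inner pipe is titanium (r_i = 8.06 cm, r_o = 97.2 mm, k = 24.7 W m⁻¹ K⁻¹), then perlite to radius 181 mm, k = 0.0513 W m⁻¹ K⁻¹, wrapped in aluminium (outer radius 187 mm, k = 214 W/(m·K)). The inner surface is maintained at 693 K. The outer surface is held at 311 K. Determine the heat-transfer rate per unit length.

Q' = 198 W/m

Treat each layer as a resistance in series:
  R'_titanium = ln(0.0972/0.0806)/(2πk) = 0.1873/(2π·24.7) = 0.001207 m·K/W
  R'_perlite = ln(0.181/0.0972)/(2πk) = 0.6217/(2π·0.0513) = 1.929 m·K/W
  R'_aluminium = ln(0.187/0.181)/(2πk) = 0.03261/(2π·214) = 2.425×10^-5 m·K/W
ΣR = 0.001207 + 1.929 + 2.425×10^-5 = 1.930 m·K/W
Q' = ΔT/ΣR = (693 K − 311 K)/1.930 = 198 W/m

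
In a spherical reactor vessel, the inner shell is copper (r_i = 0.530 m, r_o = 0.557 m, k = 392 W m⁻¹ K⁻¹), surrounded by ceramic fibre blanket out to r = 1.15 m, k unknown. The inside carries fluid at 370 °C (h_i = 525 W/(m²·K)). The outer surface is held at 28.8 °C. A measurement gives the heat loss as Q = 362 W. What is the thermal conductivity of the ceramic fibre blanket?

ΣR = ΔT/Q = |370 − 28.8|/362 = 0.9425 K/W
Known resistances:
  R_conv,in = 1/(4πr²h) = 1/(4π·0.530²·525) = 5.396×10^-4 K/W
  R_copper = (1/0.530 − 1/0.557)/(4πk) = 0.09146/(4π·392) = 1.857×10^-5 K/W
R_ceramic fibre blanket = ΣR − ΣR_known = 0.9425 − 5.582×10^-4 = 0.9419 K/W
(1/r₁−1/r₂)/(4πk) = 0.9419 ⇒ k = 0.9258/(4π·0.9419) = 0.0782 W/m·K

k = 0.0782 W/m·K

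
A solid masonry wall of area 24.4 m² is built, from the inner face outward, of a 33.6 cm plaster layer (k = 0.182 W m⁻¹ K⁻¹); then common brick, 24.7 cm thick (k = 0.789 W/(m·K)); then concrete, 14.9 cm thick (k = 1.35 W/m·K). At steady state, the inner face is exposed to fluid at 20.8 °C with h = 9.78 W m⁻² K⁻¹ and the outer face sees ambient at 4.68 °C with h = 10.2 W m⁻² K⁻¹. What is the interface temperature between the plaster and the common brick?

T = 8.08 °C

Resistance network (inner→outer):
  R_conv,in = 1/(hA) = 1/(9.78·24.4) = 0.004191 K/W
  R_plaster = L/(kA) = 0.336/(0.182·24.4) = 0.07566 K/W
  R_common brick = L/(kA) = 0.247/(0.789·24.4) = 0.01283 K/W
  R_concrete = L/(kA) = 0.149/(1.35·24.4) = 0.004523 K/W
  R_conv,out = 1/(hA) = 1/(10.2·24.4) = 0.004018 K/W
ΣR = 0.004191 + 0.07566 + 0.01283 + 0.004523 + 0.004018 = 0.1012 K/W
Q = ΔT/ΣR = (20.8 °C − 4.68 °C)/0.1012 = 159.3 W
From the inner boundary to the plaster/common brick interface, ΣR_partial = 0.07985 K/W.
T_interface = T_in − Q·ΣR_partial = 20.8 °C − (159.3)(0.07985) = 8.08 °C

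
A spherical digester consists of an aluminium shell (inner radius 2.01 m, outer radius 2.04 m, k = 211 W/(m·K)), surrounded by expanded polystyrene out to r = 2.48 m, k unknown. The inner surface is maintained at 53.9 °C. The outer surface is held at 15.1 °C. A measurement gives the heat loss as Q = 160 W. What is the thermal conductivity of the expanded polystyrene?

ΣR = ΔT/Q = |53.9 − 15.1|/160 = 0.2425 K/W
Known resistances:
  R_aluminium = (1/2.01 − 1/2.04)/(4πk) = 0.007316/(4π·211) = 2.759×10^-6 K/W
R_expanded polystyrene = ΣR − ΣR_known = 0.2425 − 2.759×10^-6 = 0.2425 K/W
(1/r₁−1/r₂)/(4πk) = 0.2425 ⇒ k = 0.08697/(4π·0.2425) = 0.0285 W/m·K

k = 0.0285 W/m·K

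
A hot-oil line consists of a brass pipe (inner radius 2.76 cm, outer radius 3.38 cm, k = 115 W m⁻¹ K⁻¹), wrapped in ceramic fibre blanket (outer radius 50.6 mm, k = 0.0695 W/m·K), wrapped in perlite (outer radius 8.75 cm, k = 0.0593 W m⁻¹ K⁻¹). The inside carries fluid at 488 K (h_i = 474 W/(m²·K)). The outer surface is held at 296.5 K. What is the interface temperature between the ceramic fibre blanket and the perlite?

T = 413 K

Resistance network (inner→outer):
  R'_conv,in = 1/(2πr h) = 1/(2π·0.0276·474) = 0.01217 m·K/W
  R'_brass = ln(0.0338/0.0276)/(2πk) = 0.2026/(2π·115) = 2.805×10^-4 m·K/W
  R'_ceramic fibre blanket = ln(0.0506/0.0338)/(2πk) = 0.4035/(2π·0.0695) = 0.9240 m·K/W
  R'_perlite = ln(0.0875/0.0506)/(2πk) = 0.5477/(2π·0.0593) = 1.470 m·K/W
ΣR = 0.01217 + 2.805×10^-4 + 0.9240 + 1.470 = 2.406 m·K/W
Q' = ΔT/ΣR = (488 K − 296.5 K)/2.406 = 79.59 W/m
From the inner boundary to the ceramic fibre blanket/perlite interface, ΣR_partial = 0.9365 m·K/W.
T_interface = T_in − Q'·ΣR_partial = 488 K − (79.59)(0.9365) = 413 K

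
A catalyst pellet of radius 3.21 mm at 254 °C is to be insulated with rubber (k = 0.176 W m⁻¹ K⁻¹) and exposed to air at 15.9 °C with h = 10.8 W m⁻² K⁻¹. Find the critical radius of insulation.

For a sphere, r_cr = 2k_ins/h = 2·0.176/10.8 = 0.0326 m = 3.26 cm

r_cr = 3.26 cm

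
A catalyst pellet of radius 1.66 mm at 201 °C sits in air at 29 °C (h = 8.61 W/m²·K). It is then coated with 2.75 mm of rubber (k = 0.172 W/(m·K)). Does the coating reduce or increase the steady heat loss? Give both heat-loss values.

Critical radius for a sphere: r_cr = 2k/h = 0.0400 m = 4.00 cm.
Outer radius after coating: r₂ = 0.00166 + 0.00275 = 0.00441 m.
Since r₁ < r_cr and r₂ ≤ r_cr, the coating moves toward the maximum at r_cr — heat loss rises.
Bare: R = 1/(4πr₁²h) = 3354 K/W; Q = 172/3354 = 0.0513 W.
Coated: R = R_cond + R_conv = 649.0 K/W; Q = 172/649.0 = 0.265 W.

increases: 0.0513 → 0.265 W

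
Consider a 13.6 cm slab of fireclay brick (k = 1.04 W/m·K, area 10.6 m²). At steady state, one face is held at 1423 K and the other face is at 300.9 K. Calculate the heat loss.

Q = 91000 W

Q = kA·ΔT/L = 1.04 × 10.6 × |1423 K − 300.9 K| / 0.136 = 91000 W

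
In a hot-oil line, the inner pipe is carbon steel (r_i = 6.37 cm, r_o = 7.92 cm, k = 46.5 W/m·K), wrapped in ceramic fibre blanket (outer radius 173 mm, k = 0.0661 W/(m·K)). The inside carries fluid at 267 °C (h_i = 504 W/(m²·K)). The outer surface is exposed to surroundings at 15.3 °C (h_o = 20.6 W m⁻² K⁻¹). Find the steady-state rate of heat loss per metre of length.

Treat each layer as a resistance in series:
  R'_conv,in = 1/(2πr h) = 1/(2π·0.0637·504) = 0.004957 m·K/W
  R'_carbon steel = ln(0.0792/0.0637)/(2πk) = 0.2178/(2π·46.5) = 7.454×10^-4 m·K/W
  R'_ceramic fibre blanket = ln(0.173/0.0792)/(2πk) = 0.7813/(2π·0.0661) = 1.881 m·K/W
  R'_conv,out = 1/(2πr h) = 1/(2π·0.173·20.6) = 0.04466 m·K/W
ΣR = 0.004957 + 7.454×10^-4 + 1.881 + 0.04466 = 1.931 m·K/W
Q' = ΔT/ΣR = (267 °C − 15.3 °C)/1.931 = 130 W/m

Q' = 130 W/m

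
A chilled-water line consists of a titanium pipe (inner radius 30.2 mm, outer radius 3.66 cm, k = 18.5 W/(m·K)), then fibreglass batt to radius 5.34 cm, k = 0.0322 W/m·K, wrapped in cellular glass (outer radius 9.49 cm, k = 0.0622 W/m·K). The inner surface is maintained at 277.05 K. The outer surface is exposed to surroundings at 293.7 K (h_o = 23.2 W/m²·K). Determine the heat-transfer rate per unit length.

Q' = 4.88 W/m

Series thermal resistances, inner to outer:
  R'_titanium = ln(0.0366/0.0302)/(2πk) = 0.1922/(2π·18.5) = 0.001654 m·K/W
  R'_fibreglass batt = ln(0.0534/0.0366)/(2πk) = 0.3778/(2π·0.0322) = 1.867 m·K/W
  R'_cellular glass = ln(0.0949/0.0534)/(2πk) = 0.5750/(2π·0.0622) = 1.471 m·K/W
  R'_conv,out = 1/(2πr h) = 1/(2π·0.0949·23.2) = 0.07229 m·K/W
ΣR = 0.001654 + 1.867 + 1.471 + 0.07229 = 3.412 m·K/W
Q' = ΔT/ΣR = (277.05 K − 293.7 K)/3.412 = -4.88 W/m
(Negative Q' ⇒ heat flows inward; heat gain = 4.88 W/m.)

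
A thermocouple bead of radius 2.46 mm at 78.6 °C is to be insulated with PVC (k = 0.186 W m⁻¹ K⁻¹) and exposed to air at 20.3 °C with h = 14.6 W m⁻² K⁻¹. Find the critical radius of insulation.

For a sphere, r_cr = 2k_ins/h = 2·0.186/14.6 = 0.0255 m = 2.55 cm

r_cr = 2.55 cm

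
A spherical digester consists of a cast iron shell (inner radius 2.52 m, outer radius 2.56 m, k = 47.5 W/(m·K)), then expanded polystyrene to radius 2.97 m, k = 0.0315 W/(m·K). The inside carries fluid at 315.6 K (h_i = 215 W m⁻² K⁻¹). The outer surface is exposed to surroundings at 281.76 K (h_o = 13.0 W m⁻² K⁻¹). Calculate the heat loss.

Q = 247 W

Resistance network (inner→outer):
  R_conv,in = 1/(4πr²h) = 1/(4π·2.52²·215) = 5.828×10^-5 K/W
  R_cast iron = (1/2.52 − 1/2.56)/(4πk) = 0.006200/(4π·47.5) = 1.039×10^-5 K/W
  R_expanded polystyrene = (1/2.56 − 1/2.97)/(4πk) = 0.05392/(4π·0.0315) = 0.1362 K/W
  R_conv,out = 1/(4πr²h) = 1/(4π·2.97²·13.0) = 6.940×10^-4 K/W
ΣR = 5.828×10^-5 + 1.039×10^-5 + 0.1362 + 6.940×10^-4 = 0.1370 K/W
Q = ΔT/ΣR = (315.6 K − 281.76 K)/0.1370 = 247 W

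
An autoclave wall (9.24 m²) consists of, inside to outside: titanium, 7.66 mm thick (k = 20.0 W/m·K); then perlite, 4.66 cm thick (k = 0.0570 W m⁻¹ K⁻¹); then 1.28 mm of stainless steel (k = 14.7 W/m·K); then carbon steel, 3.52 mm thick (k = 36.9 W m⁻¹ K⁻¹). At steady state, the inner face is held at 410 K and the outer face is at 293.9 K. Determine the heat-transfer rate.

Treat each layer as a resistance in series:
  R_titanium = L/(kA) = 0.00766/(20.0·9.24) = 4.145×10^-5 K/W
  R_perlite = L/(kA) = 0.0466/(0.0570·9.24) = 0.08848 K/W
  R_stainless steel = L/(kA) = 0.00128/(14.7·9.24) = 9.424×10^-6 K/W
  R_carbon steel = L/(kA) = 0.00352/(36.9·9.24) = 1.032×10^-5 K/W
ΣR = 4.145×10^-5 + 0.08848 + 9.424×10^-6 + 1.032×10^-5 = 0.08854 K/W
Q = ΔT/ΣR = (410 K − 293.9 K)/0.08854 = 1310 W

Q = 1310 W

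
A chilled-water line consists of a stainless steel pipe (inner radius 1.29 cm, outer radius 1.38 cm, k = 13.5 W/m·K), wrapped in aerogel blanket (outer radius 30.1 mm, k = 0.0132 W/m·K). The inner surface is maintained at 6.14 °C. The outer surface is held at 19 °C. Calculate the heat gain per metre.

Q' = 1.37 W/m

Series thermal resistances, inner to outer:
  R'_stainless steel = ln(0.0138/0.0129)/(2πk) = 0.06744/(2π·13.5) = 7.951×10^-4 m·K/W
  R'_aerogel blanket = ln(0.0301/0.0138)/(2πk) = 0.7799/(2π·0.0132) = 9.403 m·K/W
ΣR = 7.951×10^-4 + 9.403 = 9.404 m·K/W
Q' = ΔT/ΣR = (6.14 °C − 19 °C)/9.404 = -1.37 W/m
(Negative Q' ⇒ heat flows inward; heat gain = 1.37 W/m.)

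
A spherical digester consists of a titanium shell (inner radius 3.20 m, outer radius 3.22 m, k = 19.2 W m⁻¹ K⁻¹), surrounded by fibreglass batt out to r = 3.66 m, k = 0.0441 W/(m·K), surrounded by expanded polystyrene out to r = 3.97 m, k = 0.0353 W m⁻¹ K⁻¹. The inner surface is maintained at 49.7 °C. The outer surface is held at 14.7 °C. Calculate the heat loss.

Resistance network (inner→outer):
  R_titanium = (1/3.20 − 1/3.22)/(4πk) = 0.001941/(4π·19.2) = 8.045×10^-6 K/W
  R_fibreglass batt = (1/3.22 − 1/3.66)/(4πk) = 0.03733/(4π·0.0441) = 0.06737 K/W
  R_expanded polystyrene = (1/3.66 − 1/3.97)/(4πk) = 0.02133/(4π·0.0353) = 0.04810 K/W
ΣR = 8.045×10^-6 + 0.06737 + 0.04810 = 0.1155 K/W
Q = ΔT/ΣR = (49.7 °C − 14.7 °C)/0.1155 = 303 W

Q = 303 W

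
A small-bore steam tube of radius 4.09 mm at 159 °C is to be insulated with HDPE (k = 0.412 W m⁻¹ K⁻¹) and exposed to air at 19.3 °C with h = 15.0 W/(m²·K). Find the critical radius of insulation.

r_cr = 2.75 cm

For a cylinder, r_cr = k_ins/h = 0.412/15.0 = 0.0275 m = 2.75 cm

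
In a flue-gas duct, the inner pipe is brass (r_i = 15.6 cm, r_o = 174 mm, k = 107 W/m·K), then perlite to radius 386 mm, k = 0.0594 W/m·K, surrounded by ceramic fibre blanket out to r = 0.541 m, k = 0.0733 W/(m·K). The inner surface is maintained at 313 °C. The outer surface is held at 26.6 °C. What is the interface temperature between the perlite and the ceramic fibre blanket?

Series thermal resistances, inner to outer:
  R'_brass = ln(0.174/0.156)/(2πk) = 0.1092/(2π·107) = 1.624×10^-4 m·K/W
  R'_perlite = ln(0.386/0.174)/(2πk) = 0.7968/(2π·0.0594) = 2.135 m·K/W
  R'_ceramic fibre blanket = ln(0.541/0.386)/(2πk) = 0.3376/(2π·0.0733) = 0.7330 m·K/W
ΣR = 1.624×10^-4 + 2.135 + 0.7330 = 2.868 m·K/W
Q' = ΔT/ΣR = (313 °C − 26.6 °C)/2.868 = 99.86 W/m
From the inner boundary to the perlite/ceramic fibre blanket interface, ΣR_partial = 2.135 m·K/W.
T_interface = T_in − Q'·ΣR_partial = 313 °C − (99.86)(2.135) = 99.8 °C

T = 99.8 °C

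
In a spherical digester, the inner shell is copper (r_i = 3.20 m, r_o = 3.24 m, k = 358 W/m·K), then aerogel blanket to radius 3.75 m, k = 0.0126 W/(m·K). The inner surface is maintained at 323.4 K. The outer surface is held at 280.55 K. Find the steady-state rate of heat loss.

Treat each layer as a resistance in series:
  R_copper = (1/3.20 − 1/3.24)/(4πk) = 0.003858/(4π·358) = 8.576×10^-7 K/W
  R_aerogel blanket = (1/3.24 − 1/3.75)/(4πk) = 0.04198/(4π·0.0126) = 0.2651 K/W
ΣR = 8.576×10^-7 + 0.2651 = 0.2651 K/W
Q = ΔT/ΣR = (323.4 K − 280.55 K)/0.2651 = 162 W

Q = 162 W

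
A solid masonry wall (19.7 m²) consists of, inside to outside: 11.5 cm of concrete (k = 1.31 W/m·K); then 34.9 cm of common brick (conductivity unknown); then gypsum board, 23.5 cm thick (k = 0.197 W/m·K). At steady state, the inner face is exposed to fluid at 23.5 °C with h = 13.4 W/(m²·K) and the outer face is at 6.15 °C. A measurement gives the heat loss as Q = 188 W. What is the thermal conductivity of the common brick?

k = 0.754 W/m·K

ΣR = ΔT/Q = |23.5 − 6.15|/188 = 0.09229 K/W
Known resistances:
  R_conv,in = 1/(hA) = 1/(13.4·19.7) = 0.003788 K/W
  R_concrete = L/(kA) = 0.115/(1.31·19.7) = 0.004456 K/W
  R_gypsum board = L/(kA) = 0.235/(0.197·19.7) = 0.06055 K/W
R_common brick = ΣR − ΣR_known = 0.09229 − 0.06879 = 0.02350 K/W
L/(kA) = 0.02350 ⇒ k = 0.349/(0.02350·19.7) = 0.754 W/m·K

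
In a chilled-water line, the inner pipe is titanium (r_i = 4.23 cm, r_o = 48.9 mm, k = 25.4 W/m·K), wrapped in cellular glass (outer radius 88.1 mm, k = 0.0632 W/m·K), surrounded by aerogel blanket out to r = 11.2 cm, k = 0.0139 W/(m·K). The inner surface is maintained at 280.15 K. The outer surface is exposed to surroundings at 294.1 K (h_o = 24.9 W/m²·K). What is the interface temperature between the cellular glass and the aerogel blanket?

Series thermal resistances, inner to outer:
  R'_titanium = ln(0.0489/0.0423)/(2πk) = 0.1450/(2π·25.4) = 9.085×10^-4 m·K/W
  R'_cellular glass = ln(0.0881/0.0489)/(2πk) = 0.5887/(2π·0.0632) = 1.482 m·K/W
  R'_aerogel blanket = ln(0.112/0.0881)/(2πk) = 0.2400/(2π·0.0139) = 2.748 m·K/W
  R'_conv,out = 1/(2πr h) = 1/(2π·0.112·24.9) = 0.05707 m·K/W
ΣR = 9.085×10^-4 + 1.482 + 2.748 + 0.05707 = 4.288 m·K/W
Q' = ΔT/ΣR = (280.15 K − 294.1 K)/4.288 = -3.253 W/m
From the inner boundary to the cellular glass/aerogel blanket interface, ΣR_partial = 1.483 m·K/W.
T_interface = T_in − Q'·ΣR_partial = 280.15 K − (-3.253)(1.483) = 285.0 K

T = 285.0 K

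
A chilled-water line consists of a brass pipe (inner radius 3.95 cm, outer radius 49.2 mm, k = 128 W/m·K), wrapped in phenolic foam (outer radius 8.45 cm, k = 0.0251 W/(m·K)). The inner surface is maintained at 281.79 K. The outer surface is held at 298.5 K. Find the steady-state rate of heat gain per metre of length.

Q' = 4.87 W/m

Treat each layer as a resistance in series:
  R'_brass = ln(0.0492/0.0395)/(2πk) = 0.2196/(2π·128) = 2.730×10^-4 m·K/W
  R'_phenolic foam = ln(0.0845/0.0492)/(2πk) = 0.5409/(2π·0.0251) = 3.429 m·K/W
ΣR = 2.730×10^-4 + 3.429 = 3.429 m·K/W
Q' = ΔT/ΣR = (281.79 K − 298.5 K)/3.429 = -4.87 W/m
(Negative Q' ⇒ heat flows inward; heat gain = 4.87 W/m.)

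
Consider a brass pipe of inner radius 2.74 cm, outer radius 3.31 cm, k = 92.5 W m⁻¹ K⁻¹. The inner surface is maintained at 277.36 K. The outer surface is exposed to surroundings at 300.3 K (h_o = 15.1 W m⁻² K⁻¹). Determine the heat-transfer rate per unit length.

Treat each layer as a resistance in series:
  R'_brass = ln(0.0331/0.0274)/(2πk) = 0.1890/(2π·92.5) = 3.252×10^-4 m·K/W
  R'_conv,out = 1/(2πr h) = 1/(2π·0.0331·15.1) = 0.3184 m·K/W
ΣR = 3.252×10^-4 + 0.3184 = 0.3187 m·K/W
Q' = ΔT/ΣR = (277.36 K − 300.3 K)/0.3187 = -72.0 W/m
(Negative Q' ⇒ heat flows inward; heat gain = 72.0 W/m.)

Q' = 72.0 W/m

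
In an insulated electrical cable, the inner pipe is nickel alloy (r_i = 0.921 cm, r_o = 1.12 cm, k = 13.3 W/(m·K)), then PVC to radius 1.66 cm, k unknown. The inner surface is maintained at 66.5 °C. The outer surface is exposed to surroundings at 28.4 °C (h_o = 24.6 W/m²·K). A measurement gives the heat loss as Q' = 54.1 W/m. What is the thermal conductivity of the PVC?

ΣR = ΔT/Q' = |66.5 − 28.4|/54.1 = 0.7043 m·K/W
Known resistances:
  R'_nickel alloy = ln(0.0112/0.00921)/(2πk) = 0.1956/(2π·13.3) = 0.002341 m·K/W
  R'_conv,out = 1/(2πr h) = 1/(2π·0.0166·24.6) = 0.3897 m·K/W
R_PVC = ΣR − ΣR_known = 0.7043 − 0.3920 = 0.3123 m·K/W
ln(r₂/r₁)/(2πk) = 0.3123 ⇒ k = 0.3935/(2π·0.3123) = 0.201 W/m·K

k = 0.201 W/m·K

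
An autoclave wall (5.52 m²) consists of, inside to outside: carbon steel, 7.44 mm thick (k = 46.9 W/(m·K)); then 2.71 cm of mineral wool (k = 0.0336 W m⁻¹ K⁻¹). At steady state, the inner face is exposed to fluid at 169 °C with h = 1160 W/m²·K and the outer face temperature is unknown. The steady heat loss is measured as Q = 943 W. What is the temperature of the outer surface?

Sum the resistances:
  R_conv,in = 1/(hA) = 1/(1160·5.52) = 1.562×10^-4 K/W
  R_carbon steel = L/(kA) = 0.00744/(46.9·5.52) = 2.874×10^-5 K/W
  R_mineral wool = L/(kA) = 0.0271/(0.0336·5.52) = 0.1461 K/W
ΣR = 0.1463 K/W
ΔT = Q·ΣR = 943 × 0.1463 = 138.0 K
Heat flows outward, so T_out = T_in − ΔT = 169 − 138.0 = 31.0 °C

T_out = 31.0 °C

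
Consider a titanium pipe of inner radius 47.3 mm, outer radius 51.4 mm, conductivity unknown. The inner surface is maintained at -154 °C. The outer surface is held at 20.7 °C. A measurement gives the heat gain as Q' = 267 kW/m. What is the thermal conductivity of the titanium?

k = 20.2 W/m·K

ΣR = ΔT/Q' = |-154 − 20.7|/2.67×10^5 = 6.543×10^-4 m·K/W
ln(r₂/r₁)/(2πk) = 6.543×10^-4 ⇒ k = 0.08313/(2π·6.543×10^-4) = 20.2 W/m·K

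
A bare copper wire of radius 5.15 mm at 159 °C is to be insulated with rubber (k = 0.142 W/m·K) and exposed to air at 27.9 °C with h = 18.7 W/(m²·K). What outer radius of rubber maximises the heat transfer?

r_cr = 0.759 cm

For a cylinder, r_cr = k_ins/h = 0.142/18.7 = 0.00759 m = 0.759 cm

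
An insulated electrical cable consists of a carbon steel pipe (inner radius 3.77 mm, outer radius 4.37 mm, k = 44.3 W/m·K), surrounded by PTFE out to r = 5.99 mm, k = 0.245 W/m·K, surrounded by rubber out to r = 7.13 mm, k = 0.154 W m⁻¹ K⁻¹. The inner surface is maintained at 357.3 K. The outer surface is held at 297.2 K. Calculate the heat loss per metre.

Treat each layer as a resistance in series:
  R'_carbon steel = ln(0.00437/0.00377)/(2πk) = 0.1477/(2π·44.3) = 5.306×10^-4 m·K/W
  R'_PTFE = ln(0.00599/0.00437)/(2πk) = 0.3153/(2π·0.245) = 0.2048 m·K/W
  R'_rubber = ln(0.00713/0.00599)/(2πk) = 0.1742/(2π·0.154) = 0.1801 m·K/W
ΣR = 5.306×10^-4 + 0.2048 + 0.1801 = 0.3854 m·K/W
Q' = ΔT/ΣR = (357.3 K − 297.2 K)/0.3854 = 156 W/m

Q' = 156 W/m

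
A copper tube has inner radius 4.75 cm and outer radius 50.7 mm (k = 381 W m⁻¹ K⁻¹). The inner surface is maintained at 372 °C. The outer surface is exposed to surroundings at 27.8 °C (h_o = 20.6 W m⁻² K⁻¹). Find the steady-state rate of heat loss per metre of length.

Q' = 2.26 kW/m

Series thermal resistances, inner to outer:
  R'_copper = ln(0.0507/0.0475)/(2πk) = 0.06520/(2π·381) = 2.723×10^-5 m·K/W
  R'_conv,out = 1/(2πr h) = 1/(2π·0.0507·20.6) = 0.1524 m·K/W
ΣR = 2.723×10^-5 + 0.1524 = 0.1524 m·K/W
Q' = ΔT/ΣR = (372 °C − 27.8 °C)/0.1524 = 2260 W/m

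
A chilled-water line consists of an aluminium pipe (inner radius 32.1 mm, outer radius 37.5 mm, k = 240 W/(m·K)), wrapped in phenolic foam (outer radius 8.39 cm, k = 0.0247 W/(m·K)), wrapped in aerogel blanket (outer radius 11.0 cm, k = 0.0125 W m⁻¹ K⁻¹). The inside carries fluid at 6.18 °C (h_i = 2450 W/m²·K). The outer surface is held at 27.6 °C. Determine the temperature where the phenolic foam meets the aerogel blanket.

Series thermal resistances, inner to outer:
  R'_conv,in = 1/(2πr h) = 1/(2π·0.0321·2450) = 0.002024 m·K/W
  R'_aluminium = ln(0.0375/0.0321)/(2πk) = 0.1555/(2π·240) = 1.031×10^-4 m·K/W
  R'_phenolic foam = ln(0.0839/0.0375)/(2πk) = 0.8053/(2π·0.0247) = 5.189 m·K/W
  R'_aerogel blanket = ln(0.110/0.0839)/(2πk) = 0.2709/(2π·0.0125) = 3.449 m·K/W
ΣR = 0.002024 + 1.031×10^-4 + 5.189 + 3.449 = 8.640 m·K/W
Q' = ΔT/ΣR = (6.18 °C − 27.6 °C)/8.640 = -2.479 W/m
From the inner boundary to the phenolic foam/aerogel blanket interface, ΣR_partial = 5.191 m·K/W.
T_interface = T_in − Q'·ΣR_partial = 6.18 °C − (-2.479)(5.191) = 19.0 °C

T = 19.0 °C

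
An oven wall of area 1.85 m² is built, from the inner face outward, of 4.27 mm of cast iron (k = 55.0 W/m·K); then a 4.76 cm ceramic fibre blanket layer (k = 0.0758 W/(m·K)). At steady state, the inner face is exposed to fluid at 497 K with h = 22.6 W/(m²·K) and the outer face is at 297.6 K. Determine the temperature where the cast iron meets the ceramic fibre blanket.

Resistance network (inner→outer):
  R_conv,in = 1/(hA) = 1/(22.6·1.85) = 0.02392 K/W
  R_cast iron = L/(kA) = 0.00427/(55.0·1.85) = 4.197×10^-5 K/W
  R_ceramic fibre blanket = L/(kA) = 0.0476/(0.0758·1.85) = 0.3394 K/W
ΣR = 0.02392 + 4.197×10^-5 + 0.3394 = 0.3634 K/W
Q = ΔT/ΣR = (497 K − 297.6 K)/0.3634 = 548.7 W
From the inner boundary to the cast iron/ceramic fibre blanket interface, ΣR_partial = 0.02396 K/W.
T_interface = T_in − Q·ΣR_partial = 497 K − (548.7)(0.02396) = 484 K

T = 484 K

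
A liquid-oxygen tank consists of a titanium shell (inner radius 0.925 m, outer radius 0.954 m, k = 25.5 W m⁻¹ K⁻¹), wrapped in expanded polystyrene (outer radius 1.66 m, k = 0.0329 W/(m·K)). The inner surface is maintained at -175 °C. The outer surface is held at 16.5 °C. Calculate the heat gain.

Q = 178 W

Treat each layer as a resistance in series:
  R_titanium = (1/0.925 − 1/0.954)/(4πk) = 0.03286/(4π·25.5) = 1.026×10^-4 K/W
  R_expanded polystyrene = (1/0.954 − 1/1.66)/(4πk) = 0.4458/(4π·0.0329) = 1.078 K/W
ΣR = 1.026×10^-4 + 1.078 = 1.078 K/W
Q = ΔT/ΣR = (-175 °C − 16.5 °C)/1.078 = -178 W
(Negative Q ⇒ heat flows inward; heat gain = 178 W.)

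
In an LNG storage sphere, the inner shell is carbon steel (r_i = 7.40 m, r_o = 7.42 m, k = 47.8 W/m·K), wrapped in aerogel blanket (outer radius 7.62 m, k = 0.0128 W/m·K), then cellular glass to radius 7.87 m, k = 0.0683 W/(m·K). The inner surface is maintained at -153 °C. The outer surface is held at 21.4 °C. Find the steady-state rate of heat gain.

Q = 6500 W

Series thermal resistances, inner to outer:
  R_carbon steel = (1/7.40 − 1/7.42)/(4πk) = 3.642×10^-4/(4π·47.8) = 6.064×10^-7 K/W
  R_aerogel blanket = (1/7.42 − 1/7.62)/(4πk) = 0.003537/(4π·0.0128) = 0.02199 K/W
  R_cellular glass = (1/7.62 − 1/7.87)/(4πk) = 0.004169/(4π·0.0683) = 0.004857 K/W
ΣR = 6.064×10^-7 + 0.02199 + 0.004857 = 0.02685 K/W
Q = ΔT/ΣR = (-153 °C − 21.4 °C)/0.02685 = -6500 W
(Negative Q ⇒ heat flows inward; heat gain = 6500 W.)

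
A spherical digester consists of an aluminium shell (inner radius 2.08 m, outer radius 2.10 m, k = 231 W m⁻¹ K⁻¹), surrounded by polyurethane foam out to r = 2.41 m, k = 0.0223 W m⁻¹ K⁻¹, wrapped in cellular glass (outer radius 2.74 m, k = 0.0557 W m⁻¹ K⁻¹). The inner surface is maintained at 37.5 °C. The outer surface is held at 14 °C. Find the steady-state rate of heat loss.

Q = 81.0 W

Treat each layer as a resistance in series:
  R_aluminium = (1/2.08 − 1/2.10)/(4πk) = 0.004579/(4π·231) = 1.577×10^-6 K/W
  R_polyurethane foam = (1/2.10 − 1/2.41)/(4πk) = 0.06125/(4π·0.0223) = 0.2186 K/W
  R_cellular glass = (1/2.41 − 1/2.74)/(4πk) = 0.04997/(4π·0.0557) = 0.07140 K/W
ΣR = 1.577×10^-6 + 0.2186 + 0.07140 = 0.2900 K/W
Q = ΔT/ΣR = (37.5 °C − 14 °C)/0.2900 = 81.0 W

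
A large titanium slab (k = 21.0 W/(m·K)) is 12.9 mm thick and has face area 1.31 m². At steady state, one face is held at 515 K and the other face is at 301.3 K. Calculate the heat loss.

Q = kA·ΔT/L = 21.0 × 1.31 × |515 K − 301.3 K| / 0.0129 = 4.56×10^5 W

Q = 4.56×10^5 W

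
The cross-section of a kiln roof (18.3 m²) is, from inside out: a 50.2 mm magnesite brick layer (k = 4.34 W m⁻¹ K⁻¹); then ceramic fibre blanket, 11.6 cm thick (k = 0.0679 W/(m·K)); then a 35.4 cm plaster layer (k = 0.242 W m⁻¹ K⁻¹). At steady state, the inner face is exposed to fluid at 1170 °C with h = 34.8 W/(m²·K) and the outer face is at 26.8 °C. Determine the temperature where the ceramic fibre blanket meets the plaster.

T = 548 °C

Resistance network (inner→outer):
  R_conv,in = 1/(hA) = 1/(34.8·18.3) = 0.001570 K/W
  R_magnesite brick = L/(kA) = 0.0502/(4.34·18.3) = 6.321×10^-4 K/W
  R_ceramic fibre blanket = L/(kA) = 0.116/(0.0679·18.3) = 0.09335 K/W
  R_plaster = L/(kA) = 0.354/(0.242·18.3) = 0.07993 K/W
ΣR = 0.001570 + 6.321×10^-4 + 0.09335 + 0.07993 = 0.1755 K/W
Q = ΔT/ΣR = (1170 °C − 26.8 °C)/0.1755 = 6514 W
From the inner boundary to the ceramic fibre blanket/plaster interface, ΣR_partial = 0.09555 K/W.
T_interface = T_in − Q·ΣR_partial = 1170 °C − (6514)(0.09555) = 548 °C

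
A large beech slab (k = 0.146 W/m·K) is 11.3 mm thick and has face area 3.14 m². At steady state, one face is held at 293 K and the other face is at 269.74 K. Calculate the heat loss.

Q = kA·ΔT/L = 0.146 × 3.14 × |293 K − 269.74 K| / 0.0113 = 944 W

Q = 944 W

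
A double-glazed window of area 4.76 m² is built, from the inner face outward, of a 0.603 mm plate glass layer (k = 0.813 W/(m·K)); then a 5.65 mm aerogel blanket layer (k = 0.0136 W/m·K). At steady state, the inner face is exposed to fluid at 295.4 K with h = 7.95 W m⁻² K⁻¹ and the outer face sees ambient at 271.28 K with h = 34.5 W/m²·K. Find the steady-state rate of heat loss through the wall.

Treat each layer as a resistance in series:
  R_conv,in = 1/(hA) = 1/(7.95·4.76) = 0.02643 K/W
  R_plate glass = L/(kA) = 6.03×10^-4/(0.813·4.76) = 1.558×10^-4 K/W
  R_aerogel blanket = L/(kA) = 0.00565/(0.0136·4.76) = 0.08728 K/W
  R_conv,out = 1/(hA) = 1/(34.5·4.76) = 0.006089 K/W
ΣR = 0.02643 + 1.558×10^-4 + 0.08728 + 0.006089 = 0.1200 K/W
Q = ΔT/ΣR = (295.4 K − 271.28 K)/0.1200 = 201 W

Q = 201 W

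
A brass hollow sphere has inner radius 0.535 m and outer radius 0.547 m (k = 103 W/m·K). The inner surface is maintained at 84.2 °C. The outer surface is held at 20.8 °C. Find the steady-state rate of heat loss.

Q = 2.00×10^6 W

Q = 4πk·ΔT/(1/r₁ − 1/r₂) = 4π × 103 × 63.4 / (1/0.535 − 1/0.547) = 2.00×10^6 W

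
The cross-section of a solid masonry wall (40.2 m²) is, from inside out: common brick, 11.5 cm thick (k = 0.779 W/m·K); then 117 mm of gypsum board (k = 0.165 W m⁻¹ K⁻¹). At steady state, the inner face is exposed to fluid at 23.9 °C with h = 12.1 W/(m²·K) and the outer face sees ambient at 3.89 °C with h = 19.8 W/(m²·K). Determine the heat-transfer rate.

Resistance network (inner→outer):
  R_conv,in = 1/(hA) = 1/(12.1·40.2) = 0.002056 K/W
  R_common brick = L/(kA) = 0.115/(0.779·40.2) = 0.003672 K/W
  R_gypsum board = L/(kA) = 0.117/(0.165·40.2) = 0.01764 K/W
  R_conv,out = 1/(hA) = 1/(19.8·40.2) = 0.001256 K/W
ΣR = 0.002056 + 0.003672 + 0.01764 + 0.001256 = 0.02462 K/W
Q = ΔT/ΣR = (23.9 °C − 3.89 °C)/0.02462 = 813 W

Q = 813 W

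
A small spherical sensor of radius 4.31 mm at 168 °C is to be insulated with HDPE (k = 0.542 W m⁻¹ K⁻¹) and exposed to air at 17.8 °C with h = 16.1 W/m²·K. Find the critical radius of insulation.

r_cr = 6.73 cm

For a sphere, r_cr = 2k_ins/h = 2·0.542/16.1 = 0.0673 m = 6.73 cm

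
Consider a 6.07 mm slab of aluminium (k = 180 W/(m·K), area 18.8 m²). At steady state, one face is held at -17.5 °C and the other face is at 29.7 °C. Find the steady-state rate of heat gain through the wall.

Q = 26300 kW

Q = kA·ΔT/L = 180 × 18.8 × |-17.5 °C − 29.7 °C| / 0.00607 = 2.63×10^7 W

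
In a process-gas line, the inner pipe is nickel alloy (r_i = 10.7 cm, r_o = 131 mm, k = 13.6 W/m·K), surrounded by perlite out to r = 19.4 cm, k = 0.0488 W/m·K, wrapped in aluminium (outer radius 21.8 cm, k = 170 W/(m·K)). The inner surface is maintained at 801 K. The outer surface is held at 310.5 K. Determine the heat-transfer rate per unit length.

Q' = 382 W/m

Series thermal resistances, inner to outer:
  R'_nickel alloy = ln(0.131/0.107)/(2πk) = 0.2024/(2π·13.6) = 0.002368 m·K/W
  R'_perlite = ln(0.194/0.131)/(2πk) = 0.3927/(2π·0.0488) = 1.281 m·K/W
  R'_aluminium = ln(0.218/0.194)/(2πk) = 0.1166/(2π·170) = 1.092×10^-4 m·K/W
ΣR = 0.002368 + 1.281 + 1.092×10^-4 = 1.283 m·K/W
Q' = ΔT/ΣR = (801 K − 310.5 K)/1.283 = 382 W/m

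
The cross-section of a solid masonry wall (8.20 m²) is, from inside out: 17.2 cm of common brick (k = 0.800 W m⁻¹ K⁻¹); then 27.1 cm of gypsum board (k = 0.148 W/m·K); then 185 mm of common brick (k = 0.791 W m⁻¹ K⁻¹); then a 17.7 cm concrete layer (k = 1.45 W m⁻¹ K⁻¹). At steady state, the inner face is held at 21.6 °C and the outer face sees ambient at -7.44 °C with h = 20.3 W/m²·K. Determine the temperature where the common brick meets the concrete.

Series thermal resistances, inner to outer:
  R_common brick = L/(kA) = 0.172/(0.800·8.20) = 0.02622 K/W
  R_gypsum board = L/(kA) = 0.271/(0.148·8.20) = 0.2233 K/W
  R_common brick = L/(kA) = 0.185/(0.791·8.20) = 0.02852 K/W
  R_concrete = L/(kA) = 0.177/(1.45·8.20) = 0.01489 K/W
  R_conv,out = 1/(hA) = 1/(20.3·8.20) = 0.006007 K/W
ΣR = 0.02622 + 0.2233 + 0.02852 + 0.01489 + 0.006007 = 0.2989 K/W
Q = ΔT/ΣR = (21.6 °C − -7.44 °C)/0.2989 = 97.16 W
From the inner boundary to the common brick/concrete interface, ΣR_partial = 0.2780 K/W.
T_interface = T_in − Q·ΣR_partial = 21.6 °C − (97.16)(0.2780) = -5.41 °C

T = -5.41 °C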